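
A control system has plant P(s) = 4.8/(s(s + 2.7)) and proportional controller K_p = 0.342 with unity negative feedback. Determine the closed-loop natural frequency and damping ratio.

1 + K_p·P(s) = 0 gives s² + 2.7s + 1.642 = 0.
So ω_n² = 1.642 ⇒ ω_n = 1.281 rad/s, and ζ = 2.7/(2ω_n) = 1.05.

ω_n = 1.28 rad/s, ζ = 1.05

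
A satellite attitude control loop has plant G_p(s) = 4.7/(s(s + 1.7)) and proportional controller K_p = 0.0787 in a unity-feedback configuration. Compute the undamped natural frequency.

ω_n = 0.608 rad/s

With unity feedback the closed-loop characteristic equation is s² + 1.7s + 0.0787·4.7 = s² + 1.7s + 0.3699 = 0.
So ω_n² = 0.3699 ⇒ ω_n = 0.6082 rad/s, and ζ = 1.7/(2ω_n) = 1.4.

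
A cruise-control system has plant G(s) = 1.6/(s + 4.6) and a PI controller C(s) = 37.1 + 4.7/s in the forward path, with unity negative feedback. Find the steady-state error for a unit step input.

The open loop C(s)G(s) has a pole at the origin (type 1), so the static position error constant is infinite and e_ss = 1/(1+∞) = 0.

0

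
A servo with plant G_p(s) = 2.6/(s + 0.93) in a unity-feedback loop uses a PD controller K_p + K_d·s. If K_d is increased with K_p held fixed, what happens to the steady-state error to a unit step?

K_d affects only the transient (the s-coefficient); the DC loop gain, and hence e_ss, depends only on K_p.

unchanged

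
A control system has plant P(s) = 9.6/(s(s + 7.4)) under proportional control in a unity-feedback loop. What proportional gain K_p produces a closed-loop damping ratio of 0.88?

Closed-loop characteristic equation: s² + 7.4s + K_p·9.6 = 0.
So ω_n = √(9.6K_p) and 2ζω_n = 7.4, giving ζ = 7.4/(2√(9.6K_p)).
Setting ζ = 0.88: √(9.6K_p) = 7.4/(2·0.88) = 4.205, so K_p = 17.68/9.6 = 1.84.

K_p = 1.84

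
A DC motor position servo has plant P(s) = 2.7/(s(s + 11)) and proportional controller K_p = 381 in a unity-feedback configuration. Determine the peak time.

T_p = 0.0994 s

From 1 + K_pP(s) = 0: s² + 11s + 1029 = 0 ⇒ ω_n = 32.07, ζ = 0.1715.
Damped frequency ω_d = ω_n√(1−ζ²) = 31.6 rad/s, so peak time T_p = π/ω_d = 0.0994 s.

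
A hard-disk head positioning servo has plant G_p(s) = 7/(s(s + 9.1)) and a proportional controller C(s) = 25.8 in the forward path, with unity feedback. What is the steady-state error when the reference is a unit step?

0

The open loop C(s)G_p(s) has a pole at the origin (type 1), so the static position error constant is infinite and e_ss = 1/(1+∞) = 0.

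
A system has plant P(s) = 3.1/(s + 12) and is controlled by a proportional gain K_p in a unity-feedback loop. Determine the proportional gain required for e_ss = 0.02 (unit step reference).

For a type-0 loop with proportional control, e_ss = 1/(1 + K_p·P(0)).
P(0) = 0.2583. Require 1/(1 + K_p·0.2583) = 0.02, so 1 + 0.2583·K_p = 50.
K_p = (50 − 1)/0.2583 = 190.

K_p = 190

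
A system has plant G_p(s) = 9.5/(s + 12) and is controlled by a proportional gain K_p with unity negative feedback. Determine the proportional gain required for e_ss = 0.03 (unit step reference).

Steady-state error for a unit step on this type-0 loop is 1/(1 + K_p·G_p(0)).
G_p(0) = 0.7917. Require 1/(1 + K_p·0.7917) = 0.03, so 1 + 0.7917·K_p = 33.33.
K_p = (33.33 − 1)/0.7917 = 40.8.

K_p = 40.8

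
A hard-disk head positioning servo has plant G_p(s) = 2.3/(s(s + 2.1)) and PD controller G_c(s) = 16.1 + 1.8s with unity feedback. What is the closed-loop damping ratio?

Forward path: (16.1 + 1.8s)·2.3/(s(s+2.1)). The closed-loop characteristic equation is s² + (2.1 + 2.3·1.8)s + 2.3·16.1 = 0.
That is s² + 6.24s + 37.03 = 0, so ω_n = 6.085 rad/s and ζ = 6.24/(2·6.085) = 0.5127.

ζ = 0.513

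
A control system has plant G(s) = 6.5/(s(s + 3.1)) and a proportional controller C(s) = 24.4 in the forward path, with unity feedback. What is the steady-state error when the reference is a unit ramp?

The loop has one pole at the origin (type 1). Velocity error constant K_v = lim_{s→0} s·C(s)G(s) = 24.4·6.5/3.1 = 51.16.
Steady-state error to a unit ramp: e_ss = 1/K_v = 0.0195.

0.0195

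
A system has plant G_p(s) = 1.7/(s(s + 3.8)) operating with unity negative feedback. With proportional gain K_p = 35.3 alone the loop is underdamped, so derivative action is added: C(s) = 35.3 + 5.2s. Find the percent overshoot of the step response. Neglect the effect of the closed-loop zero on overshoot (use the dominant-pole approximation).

1.19%

Forward path: (35.3 + 5.2s)·1.7/(s(s+3.8)). The closed-loop characteristic equation is s² + (3.8 + 1.7·5.2)s + 1.7·35.3 = 0.
That is s² + 12.64s + 60.01 = 0, so ω_n = 7.747 rad/s and ζ = 12.64/(2·7.747) = 0.8158.
%OS = 100·exp(−πζ/√(1−ζ²)) = 1.19%.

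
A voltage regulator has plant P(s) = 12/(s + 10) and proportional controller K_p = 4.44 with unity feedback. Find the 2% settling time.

Closed-loop transfer function: T(s) = K_p·P(s)/(1 + K_p·P(s)) = 53.28/(s + 10 + 53.28) = 53.28/(s + 63.28).
Time constant τ = 1/63.28 = 0.0158 s, so the 2% settling time is about 4τ = 0.0632 s.

T_s ≈ 0.0632 s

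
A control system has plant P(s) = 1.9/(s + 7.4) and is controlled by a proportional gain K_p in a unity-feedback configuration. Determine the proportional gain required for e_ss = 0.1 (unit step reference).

K_p = 35.1

Steady-state error for a unit step on this type-0 loop is 1/(1 + K_p·P(0)).
P(0) = 0.2568. Require 1/(1 + K_p·0.2568) = 0.1, so 1 + 0.2568·K_p = 10.
K_p = (10 − 1)/0.2568 = 35.1.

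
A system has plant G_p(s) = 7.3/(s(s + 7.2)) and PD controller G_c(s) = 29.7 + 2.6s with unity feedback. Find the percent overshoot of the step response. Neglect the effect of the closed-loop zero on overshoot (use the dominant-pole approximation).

0.224%

Forward path: (29.7 + 2.6s)·7.3/(s(s+7.2)). The closed-loop characteristic equation is s² + (7.2 + 7.3·2.6)s + 7.3·29.7 = 0.
That is s² + 26.18s + 216.8 = 0, so ω_n = 14.72 rad/s and ζ = 26.18/(2·14.72) = 0.889.
%OS = 100·exp(−πζ/√(1−ζ²)) = 0.224%.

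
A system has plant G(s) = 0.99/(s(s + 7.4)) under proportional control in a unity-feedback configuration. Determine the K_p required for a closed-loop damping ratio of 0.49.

Closed-loop characteristic equation: s² + 7.4s + K_p·0.99 = 0.
So ω_n = √(0.99K_p) and 2ζω_n = 7.4, giving ζ = 7.4/(2√(0.99K_p)).
Setting ζ = 0.49: √(0.99K_p) = 7.4/(2·0.49) = 7.551, so K_p = 57.02/0.99 = 57.6.

K_p = 57.6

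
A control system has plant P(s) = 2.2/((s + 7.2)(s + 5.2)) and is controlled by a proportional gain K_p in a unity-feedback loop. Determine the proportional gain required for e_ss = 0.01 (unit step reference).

Steady-state error for a unit step on this type-0 loop is 1/(1 + K_p·P(0)).
P(0) = 0.05876. Require 1/(1 + K_p·0.05876) = 0.01, so 1 + 0.05876·K_p = 100.
K_p = (100 − 1)/0.05876 = 1680.

K_p = 1680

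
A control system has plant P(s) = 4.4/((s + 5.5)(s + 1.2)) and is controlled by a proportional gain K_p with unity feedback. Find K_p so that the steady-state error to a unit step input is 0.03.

K_p = 48.5

The loop is type 0, so e_ss(step) = 1/(1 + K_pos) with K_pos = K_p·P(0).
P(0) = 0.6667. Require 1/(1 + K_p·0.6667) = 0.03, so 1 + 0.6667·K_p = 33.33.
K_p = (33.33 − 1)/0.6667 = 48.5.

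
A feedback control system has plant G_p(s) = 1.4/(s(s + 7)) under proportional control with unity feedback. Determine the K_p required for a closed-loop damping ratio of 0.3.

Closed-loop characteristic equation: s² + 7s + K_p·1.4 = 0.
So ω_n = √(1.4K_p) and 2ζω_n = 7, giving ζ = 7/(2√(1.4K_p)).
Setting ζ = 0.3: √(1.4K_p) = 7/(2·0.3) = 11.67, so K_p = 136.1/1.4 = 97.2.

K_p = 97.2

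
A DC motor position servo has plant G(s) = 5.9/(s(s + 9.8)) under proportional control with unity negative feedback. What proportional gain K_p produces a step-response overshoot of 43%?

From %OS = 100·exp(−πζ/√(1−ζ²)) = 43%, ζ = −ln(0.43)/√(π²+ln²(0.43)) = 0.2594.
Characteristic equation s² + 9.8s + 5.9K_p = 0 gives ζ = 9.8/(2√(5.9K_p)).
Setting ζ = 0.2594: √(5.9K_p) = 9.8/(2·0.2594) = 18.89, so K_p = 356.7/5.9 = 60.5.

K_p = 60.5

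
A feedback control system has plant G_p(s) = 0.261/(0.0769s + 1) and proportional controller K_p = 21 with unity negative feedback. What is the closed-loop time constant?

Closed loop: T(s) = K_p·G_p/(1+K_p·G_p) = 5.481/(0.0769s + 1 + 5.481), with pole at s = −(1 + 5.481)/0.0769 = −84.28.
Closed-loop time constant τ = 1/84.28 = 0.0119 s.

τ = 0.0119 s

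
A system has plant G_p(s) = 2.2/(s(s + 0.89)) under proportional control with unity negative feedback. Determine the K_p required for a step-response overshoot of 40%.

K_p = 1.15

From %OS = 100·exp(−πζ/√(1−ζ²)) = 40%, ζ = −ln(0.4)/√(π²+ln²(0.4)) = 0.28.
Characteristic equation s² + 0.89s + 2.2K_p = 0 gives ζ = 0.89/(2√(2.2K_p)).
Setting ζ = 0.28: √(2.2K_p) = 0.89/(2·0.28) = 1.589, so K_p = 2.526/2.2 = 1.15.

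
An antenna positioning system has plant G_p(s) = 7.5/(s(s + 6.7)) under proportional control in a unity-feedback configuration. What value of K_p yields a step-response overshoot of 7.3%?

K_p = 3.65

From %OS = 100·exp(−πζ/√(1−ζ²)) = 7.3%, ζ = −ln(0.073)/√(π²+ln²(0.073)) = 0.6401.
Characteristic equation s² + 6.7s + 7.5K_p = 0 gives ζ = 6.7/(2√(7.5K_p)).
Setting ζ = 0.6401: √(7.5K_p) = 6.7/(2·0.6401) = 5.234, so K_p = 27.39/7.5 = 3.65.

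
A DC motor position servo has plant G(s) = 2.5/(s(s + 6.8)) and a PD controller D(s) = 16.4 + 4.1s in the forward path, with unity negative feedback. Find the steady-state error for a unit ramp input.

The loop has one pole at the origin (type 1). Velocity error constant K_v = lim_{s→0} s·D(s)G(s) = 16.4·2.5/6.8 = 6.029.
Steady-state error to a unit ramp: e_ss = 1/K_v = 0.166.

0.166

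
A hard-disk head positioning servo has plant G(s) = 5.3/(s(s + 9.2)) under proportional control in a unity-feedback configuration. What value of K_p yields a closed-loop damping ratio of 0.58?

K_p = 11.9

Closed-loop characteristic equation: s² + 9.2s + K_p·5.3 = 0.
So ω_n = √(5.3K_p) and 2ζω_n = 9.2, giving ζ = 9.2/(2√(5.3K_p)).
Setting ζ = 0.58: √(5.3K_p) = 9.2/(2·0.58) = 7.931, so K_p = 62.9/5.3 = 11.9.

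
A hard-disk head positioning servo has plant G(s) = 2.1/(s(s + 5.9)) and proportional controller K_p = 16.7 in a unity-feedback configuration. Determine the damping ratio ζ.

ζ = 0.498

With unity feedback the closed-loop characteristic equation is s² + 5.9s + 16.7·2.1 = s² + 5.9s + 35.07 = 0.
Matching s² + 2ζω_n s + ω_n²: ω_n = √35.07 = 5.922 rad/s and 2ζω_n = 5.9, so ζ = 5.9/(2·5.922) = 0.498.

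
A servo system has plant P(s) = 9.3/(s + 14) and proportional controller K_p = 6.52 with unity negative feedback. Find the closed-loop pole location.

Closed-loop transfer function: T(s) = K_p·P(s)/(1 + K_p·P(s)) = 60.64/(s + 14 + 60.64) = 60.64/(s + 74.64).
The closed-loop pole is at s = −74.64.

s = -74.64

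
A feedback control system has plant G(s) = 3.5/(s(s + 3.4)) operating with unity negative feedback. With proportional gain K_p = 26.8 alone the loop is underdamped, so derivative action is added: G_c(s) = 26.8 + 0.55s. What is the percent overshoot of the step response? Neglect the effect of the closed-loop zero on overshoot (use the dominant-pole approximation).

40.7%

Forward path: (26.8 + 0.55s)·3.5/(s(s+3.4)). The closed-loop characteristic equation is s² + (3.4 + 3.5·0.55)s + 3.5·26.8 = 0.
That is s² + 5.325s + 93.8 = 0, so ω_n = 9.685 rad/s and ζ = 5.325/(2·9.685) = 0.2749.
%OS = 100·exp(−πζ/√(1−ζ²)) = 40.7%.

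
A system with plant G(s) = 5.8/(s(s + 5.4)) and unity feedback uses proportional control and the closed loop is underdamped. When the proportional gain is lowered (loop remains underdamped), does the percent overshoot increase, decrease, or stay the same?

ζ = 5.4/(2√(5.8K_p)) rises as K_p falls; higher damping means less overshoot.

decrease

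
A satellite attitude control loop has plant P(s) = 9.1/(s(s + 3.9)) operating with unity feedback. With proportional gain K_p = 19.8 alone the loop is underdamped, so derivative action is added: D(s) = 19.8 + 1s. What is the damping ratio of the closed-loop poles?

Forward path: (19.8 + 1s)·9.1/(s(s+3.9)). The closed-loop characteristic equation is s² + (3.9 + 9.1·1)s + 9.1·19.8 = 0.
That is s² + 13s + 180.2 = 0, so ω_n = 13.42 rad/s and ζ = 13/(2·13.42) = 0.4842.

ζ = 0.484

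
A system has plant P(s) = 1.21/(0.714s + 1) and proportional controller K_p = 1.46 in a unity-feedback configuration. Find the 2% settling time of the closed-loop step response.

T_s ≈ 1.03 s

Closed loop: T(s) = K_p·P/(1+K_p·P) = 1.767/(0.714s + 1 + 1.767), with pole at s = −(1 + 1.767)/0.714 = −3.875.
τ = 1/3.875 = 0.2581 s, so 2% settling time ≈ 4τ = 1.03 s.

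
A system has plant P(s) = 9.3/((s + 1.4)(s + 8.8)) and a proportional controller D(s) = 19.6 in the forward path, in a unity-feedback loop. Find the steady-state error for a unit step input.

The loop is type 0. Static position error constant K_pos = D(0)·P(0) = 19.6·0.7549 = 14.8.
Steady-state error to a unit step: e_ss = 1/(1+K_pos) = 1/15.8 = 0.0633.

0.0633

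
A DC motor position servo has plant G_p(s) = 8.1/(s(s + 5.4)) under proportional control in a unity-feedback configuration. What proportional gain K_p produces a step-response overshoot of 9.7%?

From %OS = 100·exp(−πζ/√(1−ζ²)) = 9.7%, ζ = −ln(0.097)/√(π²+ln²(0.097)) = 0.5962.
Characteristic equation s² + 5.4s + 8.1K_p = 0 gives ζ = 5.4/(2√(8.1K_p)).
Setting ζ = 0.5962: √(8.1K_p) = 5.4/(2·0.5962) = 4.529, so K_p = 20.51/8.1 = 2.53.

K_p = 2.53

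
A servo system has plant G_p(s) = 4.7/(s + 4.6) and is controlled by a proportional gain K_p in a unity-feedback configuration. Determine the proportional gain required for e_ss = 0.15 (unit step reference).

Steady-state error for a unit step on this type-0 loop is 1/(1 + K_p·G_p(0)).
G_p(0) = 1.022. Require 1/(1 + K_p·1.022) = 0.15, so 1 + 1.022·K_p = 6.667.
K_p = (6.667 − 1)/1.022 = 5.55.

K_p = 5.55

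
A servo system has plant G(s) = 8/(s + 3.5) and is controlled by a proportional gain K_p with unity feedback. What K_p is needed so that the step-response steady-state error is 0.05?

The loop is type 0, so e_ss(step) = 1/(1 + K_pos) with K_pos = K_p·G(0).
G(0) = 2.286. Require 1/(1 + K_p·2.286) = 0.05, so 1 + 2.286·K_p = 20.
K_p = (20 − 1)/2.286 = 8.31.

K_p = 8.31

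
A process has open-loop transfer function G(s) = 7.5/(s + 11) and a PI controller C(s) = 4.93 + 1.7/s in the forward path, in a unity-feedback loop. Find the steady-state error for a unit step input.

0

The open loop C(s)G(s) has a pole at the origin (type 1), so the static position error constant is infinite and e_ss = 1/(1+∞) = 0.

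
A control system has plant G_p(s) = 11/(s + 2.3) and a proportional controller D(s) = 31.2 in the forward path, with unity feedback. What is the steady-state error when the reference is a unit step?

The loop is type 0. Static position error constant K_pos = D(0)·G_p(0) = 31.2·4.783 = 149.2.
Steady-state error to a unit step: e_ss = 1/(1+K_pos) = 1/150.2 = 0.00666.

0.00666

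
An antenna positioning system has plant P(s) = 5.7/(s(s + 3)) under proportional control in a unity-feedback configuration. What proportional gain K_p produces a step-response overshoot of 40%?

K_p = 5.03

From %OS = 100·exp(−πζ/√(1−ζ²)) = 40%, ζ = −ln(0.4)/√(π²+ln²(0.4)) = 0.28.
Characteristic equation s² + 3s + 5.7K_p = 0 gives ζ = 3/(2√(5.7K_p)).
Setting ζ = 0.28: √(5.7K_p) = 3/(2·0.28) = 5.357, so K_p = 28.7/5.7 = 5.03.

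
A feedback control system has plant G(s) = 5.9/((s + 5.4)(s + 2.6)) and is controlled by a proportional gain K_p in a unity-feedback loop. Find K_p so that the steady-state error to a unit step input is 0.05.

The loop is type 0, so e_ss(step) = 1/(1 + K_pos) with K_pos = K_p·G(0).
G(0) = 0.4202. Require 1/(1 + K_p·0.4202) = 0.05, so 1 + 0.4202·K_p = 20.
K_p = (20 − 1)/0.4202 = 45.2.

K_p = 45.2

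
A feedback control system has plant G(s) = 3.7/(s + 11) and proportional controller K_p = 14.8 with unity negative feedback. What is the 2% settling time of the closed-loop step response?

T_s ≈ 0.0608 s

Closed-loop transfer function: T(s) = K_p·G(s)/(1 + K_p·G(s)) = 54.76/(s + 11 + 54.76) = 54.76/(s + 65.76).
Time constant τ = 1/65.76 = 0.01521 s, so the 2% settling time is about 4τ = 0.0608 s.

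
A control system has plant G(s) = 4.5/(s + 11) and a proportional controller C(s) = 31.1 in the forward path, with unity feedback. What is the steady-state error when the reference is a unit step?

The loop is type 0. Static position error constant K_pos = C(0)·G(0) = 31.1·0.4091 = 12.72.
Steady-state error to a unit step: e_ss = 1/(1+K_pos) = 1/13.72 = 0.0729.

0.0729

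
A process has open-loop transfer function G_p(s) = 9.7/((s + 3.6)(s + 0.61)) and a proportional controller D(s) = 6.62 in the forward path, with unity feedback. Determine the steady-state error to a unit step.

0.0331

The loop is type 0. Static position error constant K_pos = D(0)·G_p(0) = 6.62·4.417 = 29.24.
Steady-state error to a unit step: e_ss = 1/(1+K_pos) = 1/30.24 = 0.0331.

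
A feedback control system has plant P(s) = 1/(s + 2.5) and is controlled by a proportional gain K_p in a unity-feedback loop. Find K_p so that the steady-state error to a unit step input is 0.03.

The loop is type 0, so e_ss(step) = 1/(1 + K_pos) with K_pos = K_p·P(0).
P(0) = 0.4. Require 1/(1 + K_p·0.4) = 0.03, so 1 + 0.4·K_p = 33.33.
K_p = (33.33 − 1)/0.4 = 80.8.

K_p = 80.8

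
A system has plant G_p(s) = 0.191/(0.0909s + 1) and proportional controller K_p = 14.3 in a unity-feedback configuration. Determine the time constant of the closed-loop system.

Closed loop: T(s) = K_p·G_p/(1+K_p·G_p) = 2.731/(0.0909s + 1 + 2.731), with pole at s = −(1 + 2.731)/0.0909 = −41.05.
Closed-loop time constant τ = 1/41.05 = 0.0244 s.

τ = 0.0244 s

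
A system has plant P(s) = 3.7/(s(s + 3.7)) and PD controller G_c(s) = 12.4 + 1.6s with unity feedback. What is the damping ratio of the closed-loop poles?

Forward path: (12.4 + 1.6s)·3.7/(s(s+3.7)). The closed-loop characteristic equation is s² + (3.7 + 3.7·1.6)s + 3.7·12.4 = 0.
That is s² + 9.62s + 45.88 = 0, so ω_n = 6.773 rad/s and ζ = 9.62/(2·6.773) = 0.7101.

ζ = 0.71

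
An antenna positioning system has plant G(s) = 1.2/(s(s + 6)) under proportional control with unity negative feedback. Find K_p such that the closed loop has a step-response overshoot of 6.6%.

From %OS = 100·exp(−πζ/√(1−ζ²)) = 6.6%, ζ = −ln(0.066)/√(π²+ln²(0.066)) = 0.6543.
Characteristic equation s² + 6s + 1.2K_p = 0 gives ζ = 6/(2√(1.2K_p)).
Setting ζ = 0.6543: √(1.2K_p) = 6/(2·0.6543) = 4.585, so K_p = 21.02/1.2 = 17.5.

K_p = 17.5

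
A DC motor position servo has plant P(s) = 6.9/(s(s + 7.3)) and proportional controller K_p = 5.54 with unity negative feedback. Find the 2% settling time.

T_s ≈ 1.1 s

Closed-loop characteristic equation: s² + 7.3s + 38.23 = 0, so ω_n = 6.183 rad/s and ζ = 7.3/(2·6.183) = 0.5904.
2% settling time T_s ≈ 4/(ζω_n) = 4/3.65 = 1.1 s.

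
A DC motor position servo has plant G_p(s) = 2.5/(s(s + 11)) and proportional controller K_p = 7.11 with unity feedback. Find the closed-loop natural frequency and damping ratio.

With unity feedback the closed-loop characteristic equation is s² + 11s + 7.11·2.5 = s² + 11s + 17.78 = 0.
So ω_n² = 17.78 ⇒ ω_n = 4.216 rad/s, and ζ = 11/(2ω_n) = 1.3.

ω_n = 4.22 rad/s, ζ = 1.3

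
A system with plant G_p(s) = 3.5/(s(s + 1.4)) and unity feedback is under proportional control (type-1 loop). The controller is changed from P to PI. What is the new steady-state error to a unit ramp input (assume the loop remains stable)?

0

The integrator raises the loop to type 2, so K_v → ∞ and e_ss to a ramp is zero.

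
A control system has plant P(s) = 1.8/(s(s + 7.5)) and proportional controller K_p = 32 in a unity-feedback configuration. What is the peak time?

From 1 + K_pP(s) = 0: s² + 7.5s + 57.6 = 0 ⇒ ω_n = 7.589, ζ = 0.4941.
Damped frequency ω_d = ω_n√(1−ζ²) = 6.598 rad/s, so peak time T_p = π/ω_d = 0.476 s.

T_p = 0.476 s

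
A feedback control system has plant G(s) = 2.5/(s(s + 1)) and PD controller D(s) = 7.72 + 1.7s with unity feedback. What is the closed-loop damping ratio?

ζ = 0.598

Forward path: (7.72 + 1.7s)·2.5/(s(s+1)). The closed-loop characteristic equation is s² + (1 + 2.5·1.7)s + 2.5·7.72 = 0.
That is s² + 5.25s + 19.3 = 0, so ω_n = 4.393 rad/s and ζ = 5.25/(2·4.393) = 0.5975.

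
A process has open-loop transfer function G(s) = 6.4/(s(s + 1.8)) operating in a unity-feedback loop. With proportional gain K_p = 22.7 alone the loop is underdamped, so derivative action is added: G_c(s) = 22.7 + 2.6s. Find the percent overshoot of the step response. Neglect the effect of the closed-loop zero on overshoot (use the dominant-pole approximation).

2.4%

Forward path: (22.7 + 2.6s)·6.4/(s(s+1.8)). The closed-loop characteristic equation is s² + (1.8 + 6.4·2.6)s + 6.4·22.7 = 0.
That is s² + 18.44s + 145.3 = 0, so ω_n = 12.05 rad/s and ζ = 18.44/(2·12.05) = 0.7649.
%OS = 100·exp(−πζ/√(1−ζ²)) = 2.4%.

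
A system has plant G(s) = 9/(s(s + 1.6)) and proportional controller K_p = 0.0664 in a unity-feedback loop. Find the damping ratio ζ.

1 + K_p·G(s) = 0 gives s² + 1.6s + 0.5976 = 0.
Matching s² + 2ζω_n s + ω_n²: ω_n = √0.5976 = 0.773 rad/s and 2ζω_n = 1.6, so ζ = 1.6/(2·0.773) = 1.03.

ζ = 1.03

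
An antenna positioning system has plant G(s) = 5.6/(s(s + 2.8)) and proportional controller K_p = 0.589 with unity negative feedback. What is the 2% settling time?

T_s ≈ 2.86 s

Closed-loop characteristic equation: s² + 2.8s + 3.298 = 0, so ω_n = 1.816 rad/s and ζ = 2.8/(2·1.816) = 0.7709.
2% settling time T_s ≈ 4/(ζω_n) = 4/1.4 = 2.86 s.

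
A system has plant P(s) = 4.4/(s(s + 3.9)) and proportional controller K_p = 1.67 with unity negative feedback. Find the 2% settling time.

T_s ≈ 2.05 s

The closed-loop denominator s² + 3.9s + 7.348 gives ω_n = √7.348 = 2.711 and ζ = 3.9/(2ω_n) = 0.7194.
2% settling time T_s ≈ 4/(ζω_n) = 4/1.95 = 2.05 s.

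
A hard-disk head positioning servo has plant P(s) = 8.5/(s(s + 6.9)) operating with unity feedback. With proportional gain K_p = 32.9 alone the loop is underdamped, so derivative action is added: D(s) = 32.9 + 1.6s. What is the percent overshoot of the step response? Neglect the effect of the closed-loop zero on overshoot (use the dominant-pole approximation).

Forward path: (32.9 + 1.6s)·8.5/(s(s+6.9)). The closed-loop characteristic equation is s² + (6.9 + 8.5·1.6)s + 8.5·32.9 = 0.
That is s² + 20.5s + 279.6 = 0, so ω_n = 16.72 rad/s and ζ = 20.5/(2·16.72) = 0.6129.
%OS = 100·exp(−πζ/√(1−ζ²)) = 8.74%.

8.74%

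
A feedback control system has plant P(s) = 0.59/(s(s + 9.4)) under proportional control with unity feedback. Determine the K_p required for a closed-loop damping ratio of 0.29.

K_p = 445

Closed-loop characteristic equation: s² + 9.4s + K_p·0.59 = 0.
So ω_n = √(0.59K_p) and 2ζω_n = 9.4, giving ζ = 9.4/(2√(0.59K_p)).
Setting ζ = 0.29: √(0.59K_p) = 9.4/(2·0.29) = 16.21, so K_p = 262.7/0.59 = 445.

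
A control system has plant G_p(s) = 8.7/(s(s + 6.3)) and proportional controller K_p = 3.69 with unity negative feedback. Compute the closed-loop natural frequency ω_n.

ω_n = 5.67 rad/s

The closed-loop denominator is s(s+6.3) + 3.69·8.7 = s² + 6.3s + 32.1.
Matching s² + 2ζω_n s + ω_n²: ω_n = √32.1 = 5.666 rad/s and 2ζω_n = 6.3, so ζ = 6.3/(2·5.666) = 0.556.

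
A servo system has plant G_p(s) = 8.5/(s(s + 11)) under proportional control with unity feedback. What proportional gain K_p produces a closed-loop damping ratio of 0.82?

K_p = 5.29

Closed-loop characteristic equation: s² + 11s + K_p·8.5 = 0.
So ω_n = √(8.5K_p) and 2ζω_n = 11, giving ζ = 11/(2√(8.5K_p)).
Setting ζ = 0.82: √(8.5K_p) = 11/(2·0.82) = 6.707, so K_p = 44.99/8.5 = 5.29.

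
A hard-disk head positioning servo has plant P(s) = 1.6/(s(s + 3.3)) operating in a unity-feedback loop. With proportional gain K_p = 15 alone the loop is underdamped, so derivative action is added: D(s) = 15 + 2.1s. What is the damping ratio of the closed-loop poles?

ζ = 0.68

Forward path: (15 + 2.1s)·1.6/(s(s+3.3)). The closed-loop characteristic equation is s² + (3.3 + 1.6·2.1)s + 1.6·15 = 0.
That is s² + 6.66s + 24 = 0, so ω_n = 4.899 rad/s and ζ = 6.66/(2·4.899) = 0.6797.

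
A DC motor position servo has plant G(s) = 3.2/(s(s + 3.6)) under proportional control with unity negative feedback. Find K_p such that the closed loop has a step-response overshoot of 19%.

From %OS = 100·exp(−πζ/√(1−ζ²)) = 19%, ζ = −ln(0.19)/√(π²+ln²(0.19)) = 0.4673.
Characteristic equation s² + 3.6s + 3.2K_p = 0 gives ζ = 3.6/(2√(3.2K_p)).
Setting ζ = 0.4673: √(3.2K_p) = 3.6/(2·0.4673) = 3.852, so K_p = 14.83/3.2 = 4.64.

K_p = 4.64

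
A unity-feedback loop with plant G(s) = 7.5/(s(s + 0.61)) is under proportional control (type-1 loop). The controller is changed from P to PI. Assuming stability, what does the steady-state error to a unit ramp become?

0

The integrator raises the loop to type 2, so K_v → ∞ and e_ss to a ramp is zero.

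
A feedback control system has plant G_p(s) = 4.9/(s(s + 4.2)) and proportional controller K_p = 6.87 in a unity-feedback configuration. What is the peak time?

T_p = 0.581 s

From 1 + K_pG_p(s) = 0: s² + 4.2s + 33.66 = 0 ⇒ ω_n = 5.802, ζ = 0.3619.
Damped frequency ω_d = ω_n√(1−ζ²) = 5.409 rad/s, so peak time T_p = π/ω_d = 0.581 s.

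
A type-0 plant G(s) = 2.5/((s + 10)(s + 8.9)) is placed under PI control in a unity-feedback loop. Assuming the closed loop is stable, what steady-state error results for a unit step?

The PI controller's integrator makes the forward path type 1, so e_ss to a step is zero.

0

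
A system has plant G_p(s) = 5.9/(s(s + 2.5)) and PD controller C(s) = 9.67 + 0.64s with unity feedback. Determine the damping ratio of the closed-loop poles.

ζ = 0.415

Forward path: (9.67 + 0.64s)·5.9/(s(s+2.5)). The closed-loop characteristic equation is s² + (2.5 + 5.9·0.64)s + 5.9·9.67 = 0.
That is s² + 6.276s + 57.05 = 0, so ω_n = 7.553 rad/s and ζ = 6.276/(2·7.553) = 0.4154.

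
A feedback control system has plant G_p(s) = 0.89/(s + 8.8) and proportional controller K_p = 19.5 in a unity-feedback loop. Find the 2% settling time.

Closed-loop transfer function: T(s) = K_p·G_p(s)/(1 + K_p·G_p(s)) = 17.36/(s + 8.8 + 17.36) = 17.36/(s + 26.16).
Time constant τ = 1/26.16 = 0.03823 s, so the 2% settling time is about 4τ = 0.153 s.

T_s ≈ 0.153 s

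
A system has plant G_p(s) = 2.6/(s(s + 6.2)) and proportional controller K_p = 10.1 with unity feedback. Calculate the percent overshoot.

From 1 + K_pG_p(s) = 0: s² + 6.2s + 26.26 = 0 ⇒ ω_n = 5.124, ζ = 0.6049.
%OS = 100·exp(−πζ/√(1−ζ²)) = 100·exp(−π·0.6049/√0.634) = 9.19%.

9.19%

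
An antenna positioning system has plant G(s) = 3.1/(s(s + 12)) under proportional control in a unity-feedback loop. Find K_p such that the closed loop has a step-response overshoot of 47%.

K_p = 213

From %OS = 100·exp(−πζ/√(1−ζ²)) = 47%, ζ = −ln(0.47)/√(π²+ln²(0.47)) = 0.2337.
Characteristic equation s² + 12s + 3.1K_p = 0 gives ζ = 12/(2√(3.1K_p)).
Setting ζ = 0.2337: √(3.1K_p) = 12/(2·0.2337) = 25.68, so K_p = 659.3/3.1 = 213.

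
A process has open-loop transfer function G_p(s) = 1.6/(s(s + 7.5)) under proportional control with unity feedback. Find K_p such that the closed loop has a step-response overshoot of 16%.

From %OS = 100·exp(−πζ/√(1−ζ²)) = 16%, ζ = −ln(0.16)/√(π²+ln²(0.16)) = 0.5039.
Characteristic equation s² + 7.5s + 1.6K_p = 0 gives ζ = 7.5/(2√(1.6K_p)).
Setting ζ = 0.5039: √(1.6K_p) = 7.5/(2·0.5039) = 7.442, so K_p = 55.39/1.6 = 34.6.

K_p = 34.6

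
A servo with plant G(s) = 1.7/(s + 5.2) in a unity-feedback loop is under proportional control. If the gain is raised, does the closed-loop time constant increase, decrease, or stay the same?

The closed-loop bandwidth 5.2+K_p·1.7 grows with K_p, so τ shrinks.

decrease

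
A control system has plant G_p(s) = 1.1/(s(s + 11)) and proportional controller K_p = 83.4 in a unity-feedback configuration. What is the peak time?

The closed-loop denominator s² + 11s + 91.74 gives ω_n = √91.74 = 9.578 and ζ = 11/(2ω_n) = 0.5742.
Damped frequency ω_d = ω_n√(1−ζ²) = 7.842 rad/s, so peak time T_p = π/ω_d = 0.401 s.

T_p = 0.401 s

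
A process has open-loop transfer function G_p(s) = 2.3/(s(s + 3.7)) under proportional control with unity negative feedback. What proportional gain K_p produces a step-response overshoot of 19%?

K_p = 6.81

From %OS = 100·exp(−πζ/√(1−ζ²)) = 19%, ζ = −ln(0.19)/√(π²+ln²(0.19)) = 0.4673.
Characteristic equation s² + 3.7s + 2.3K_p = 0 gives ζ = 3.7/(2√(2.3K_p)).
Setting ζ = 0.4673: √(2.3K_p) = 3.7/(2·0.4673) = 3.959, so K_p = 15.67/2.3 = 6.81.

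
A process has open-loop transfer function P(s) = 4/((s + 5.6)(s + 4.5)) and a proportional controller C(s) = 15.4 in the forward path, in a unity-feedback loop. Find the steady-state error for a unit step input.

The loop is type 0. Static position error constant K_pos = C(0)·P(0) = 15.4·0.1587 = 2.444.
Steady-state error to a unit step: e_ss = 1/(1+K_pos) = 1/3.444 = 0.29.

0.29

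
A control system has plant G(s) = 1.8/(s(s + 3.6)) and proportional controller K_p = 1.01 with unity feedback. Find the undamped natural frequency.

1 + K_p·G(s) = 0 gives s² + 3.6s + 1.818 = 0.
So ω_n² = 1.818 ⇒ ω_n = 1.348 rad/s, and ζ = 3.6/(2ω_n) = 1.33.

ω_n = 1.35 rad/s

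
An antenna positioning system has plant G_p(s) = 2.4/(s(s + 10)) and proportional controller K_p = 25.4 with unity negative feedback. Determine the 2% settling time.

T_s ≈ 0.8 s

From 1 + K_pG_p(s) = 0: s² + 10s + 60.96 = 0 ⇒ ω_n = 7.808, ζ = 0.6404.
2% settling time T_s ≈ 4/(ζω_n) = 4/5 = 0.8 s.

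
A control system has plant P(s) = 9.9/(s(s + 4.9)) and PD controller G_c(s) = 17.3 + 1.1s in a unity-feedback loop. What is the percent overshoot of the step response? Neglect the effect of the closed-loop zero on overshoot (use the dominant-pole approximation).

9.29%

Forward path: (17.3 + 1.1s)·9.9/(s(s+4.9)). The closed-loop characteristic equation is s² + (4.9 + 9.9·1.1)s + 9.9·17.3 = 0.
That is s² + 15.79s + 171.3 = 0, so ω_n = 13.09 rad/s and ζ = 15.79/(2·13.09) = 0.6033.
%OS = 100·exp(−πζ/√(1−ζ²)) = 9.29%.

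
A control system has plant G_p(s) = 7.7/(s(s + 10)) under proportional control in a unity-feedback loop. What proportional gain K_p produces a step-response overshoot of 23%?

From %OS = 100·exp(−πζ/√(1−ζ²)) = 23%, ζ = −ln(0.23)/√(π²+ln²(0.23)) = 0.4237.
Characteristic equation s² + 10s + 7.7K_p = 0 gives ζ = 10/(2√(7.7K_p)).
Setting ζ = 0.4237: √(7.7K_p) = 10/(2·0.4237) = 11.8, so K_p = 139.2/7.7 = 18.1.

K_p = 18.1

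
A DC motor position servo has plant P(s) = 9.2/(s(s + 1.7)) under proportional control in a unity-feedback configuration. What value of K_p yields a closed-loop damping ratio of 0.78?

Closed-loop characteristic equation: s² + 1.7s + K_p·9.2 = 0.
So ω_n = √(9.2K_p) and 2ζω_n = 1.7, giving ζ = 1.7/(2√(9.2K_p)).
Setting ζ = 0.78: √(9.2K_p) = 1.7/(2·0.78) = 1.09, so K_p = 1.188/9.2 = 0.129.

K_p = 0.129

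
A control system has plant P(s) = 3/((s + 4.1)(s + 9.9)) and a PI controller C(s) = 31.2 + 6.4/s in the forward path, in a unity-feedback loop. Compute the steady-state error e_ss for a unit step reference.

0

The open loop C(s)P(s) has a pole at the origin (type 1), so the static position error constant is infinite and e_ss = 1/(1+∞) = 0.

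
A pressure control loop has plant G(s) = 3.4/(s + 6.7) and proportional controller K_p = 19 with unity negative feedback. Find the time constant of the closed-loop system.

Closed-loop transfer function: T(s) = K_p·G(s)/(1 + K_p·G(s)) = 64.6/(s + 6.7 + 64.6) = 64.6/(s + 71.3).
Time constant τ = 1/71.3 = 0.014 s.

τ = 0.014 s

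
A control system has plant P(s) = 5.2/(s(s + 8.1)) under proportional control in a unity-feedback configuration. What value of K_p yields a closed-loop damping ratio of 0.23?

Closed-loop characteristic equation: s² + 8.1s + K_p·5.2 = 0.
So ω_n = √(5.2K_p) and 2ζω_n = 8.1, giving ζ = 8.1/(2√(5.2K_p)).
Setting ζ = 0.23: √(5.2K_p) = 8.1/(2·0.23) = 17.61, so K_p = 310.1/5.2 = 59.6.

K_p = 59.6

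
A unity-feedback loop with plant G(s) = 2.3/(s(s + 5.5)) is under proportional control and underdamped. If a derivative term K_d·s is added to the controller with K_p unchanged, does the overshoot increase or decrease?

decrease

With PD the characteristic equation becomes s² + (a + K·K_d)s + K·K_p = 0; the damping term grows, ζ rises, overshoot falls.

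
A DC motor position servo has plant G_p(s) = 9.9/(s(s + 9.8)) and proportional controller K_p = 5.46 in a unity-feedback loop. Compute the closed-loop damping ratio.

The closed-loop denominator is s(s+9.8) + 5.46·9.9 = s² + 9.8s + 54.05.
Matching s² + 2ζω_n s + ω_n²: ω_n = √54.05 = 7.352 rad/s and 2ζω_n = 9.8, so ζ = 9.8/(2·7.352) = 0.666.

ζ = 0.666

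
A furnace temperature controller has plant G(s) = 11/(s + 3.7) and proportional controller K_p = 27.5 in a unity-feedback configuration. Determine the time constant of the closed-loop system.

τ = 0.00327 s

Closed-loop transfer function: T(s) = K_p·G(s)/(1 + K_p·G(s)) = 302.5/(s + 3.7 + 302.5) = 302.5/(s + 306.2).
Time constant τ = 1/306.2 = 0.00327 s.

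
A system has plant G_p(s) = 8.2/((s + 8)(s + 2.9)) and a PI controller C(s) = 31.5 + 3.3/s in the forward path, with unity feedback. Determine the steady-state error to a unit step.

0

The open loop C(s)G_p(s) has a pole at the origin (type 1), so the static position error constant is infinite and e_ss = 1/(1+∞) = 0.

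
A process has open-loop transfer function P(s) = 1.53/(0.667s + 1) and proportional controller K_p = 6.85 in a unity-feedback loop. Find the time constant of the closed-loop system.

Closed loop: T(s) = K_p·P/(1+K_p·P) = 10.48/(0.667s + 1 + 10.48), with pole at s = −(1 + 10.48)/0.667 = −17.21.
Closed-loop time constant τ = 1/17.21 = 0.0581 s.

τ = 0.0581 s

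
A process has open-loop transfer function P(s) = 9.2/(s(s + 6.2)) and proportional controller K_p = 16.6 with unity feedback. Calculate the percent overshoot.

44.3%

Closed-loop characteristic equation: s² + 6.2s + 152.7 = 0, so ω_n = 12.36 rad/s and ζ = 6.2/(2·12.36) = 0.2508.
%OS = 100·exp(−πζ/√(1−ζ²)) = 100·exp(−π·0.2508/√0.9371) = 44.3%.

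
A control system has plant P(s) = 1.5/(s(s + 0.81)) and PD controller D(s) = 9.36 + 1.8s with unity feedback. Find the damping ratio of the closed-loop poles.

ζ = 0.468

Forward path: (9.36 + 1.8s)·1.5/(s(s+0.81)). The closed-loop characteristic equation is s² + (0.81 + 1.5·1.8)s + 1.5·9.36 = 0.
That is s² + 3.51s + 14.04 = 0, so ω_n = 3.747 rad/s and ζ = 3.51/(2·3.747) = 0.4684.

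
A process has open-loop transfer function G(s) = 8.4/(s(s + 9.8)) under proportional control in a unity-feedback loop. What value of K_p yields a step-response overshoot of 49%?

K_p = 58.3

From %OS = 100·exp(−πζ/√(1−ζ²)) = 49%, ζ = −ln(0.49)/√(π²+ln²(0.49)) = 0.2214.
Characteristic equation s² + 9.8s + 8.4K_p = 0 gives ζ = 9.8/(2√(8.4K_p)).
Setting ζ = 0.2214: √(8.4K_p) = 9.8/(2·0.2214) = 22.13, so K_p = 489.7/8.4 = 58.3.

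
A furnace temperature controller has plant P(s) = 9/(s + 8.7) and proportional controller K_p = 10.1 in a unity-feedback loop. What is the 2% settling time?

T_s ≈ 0.0402 s

Closed-loop transfer function: T(s) = K_p·P(s)/(1 + K_p·P(s)) = 90.9/(s + 8.7 + 90.9) = 90.9/(s + 99.6).
Time constant τ = 1/99.6 = 0.01004 s, so the 2% settling time is about 4τ = 0.0402 s.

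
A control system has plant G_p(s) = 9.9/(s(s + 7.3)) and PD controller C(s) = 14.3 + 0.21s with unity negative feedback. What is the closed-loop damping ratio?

Forward path: (14.3 + 0.21s)·9.9/(s(s+7.3)). The closed-loop characteristic equation is s² + (7.3 + 9.9·0.21)s + 9.9·14.3 = 0.
That is s² + 9.379s + 141.6 = 0, so ω_n = 11.9 rad/s and ζ = 9.379/(2·11.9) = 0.3941.

ζ = 0.394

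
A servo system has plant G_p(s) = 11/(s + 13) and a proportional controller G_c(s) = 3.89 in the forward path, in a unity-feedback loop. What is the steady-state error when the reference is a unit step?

The loop is type 0. Static position error constant K_pos = G_c(0)·G_p(0) = 3.89·0.8462 = 3.292.
Steady-state error to a unit step: e_ss = 1/(1+K_pos) = 1/4.292 = 0.233.

0.233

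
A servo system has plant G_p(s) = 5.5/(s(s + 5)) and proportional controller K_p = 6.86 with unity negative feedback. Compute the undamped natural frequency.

The closed-loop denominator is s(s+5) + 6.86·5.5 = s² + 5s + 37.73.
So ω_n² = 37.73 ⇒ ω_n = 6.142 rad/s, and ζ = 5/(2ω_n) = 0.407.

ω_n = 6.14 rad/s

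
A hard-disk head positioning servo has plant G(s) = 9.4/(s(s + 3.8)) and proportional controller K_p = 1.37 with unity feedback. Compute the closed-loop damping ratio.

With unity feedback the closed-loop characteristic equation is s² + 3.8s + 1.37·9.4 = s² + 3.8s + 12.88 = 0.
So ω_n² = 12.88 ⇒ ω_n = 3.589 rad/s, and ζ = 3.8/(2ω_n) = 0.529.

ζ = 0.529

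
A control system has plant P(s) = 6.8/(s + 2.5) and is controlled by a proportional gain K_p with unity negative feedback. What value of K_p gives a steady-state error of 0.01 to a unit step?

Steady-state error for a unit step on this type-0 loop is 1/(1 + K_p·P(0)).
P(0) = 2.72. Require 1/(1 + K_p·2.72) = 0.01, so 1 + 2.72·K_p = 100.
K_p = (100 − 1)/2.72 = 36.4.

K_p = 36.4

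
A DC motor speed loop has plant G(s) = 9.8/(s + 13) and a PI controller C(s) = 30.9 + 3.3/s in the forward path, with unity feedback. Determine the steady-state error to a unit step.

The open loop C(s)G(s) has a pole at the origin (type 1), so the static position error constant is infinite and e_ss = 1/(1+∞) = 0.

0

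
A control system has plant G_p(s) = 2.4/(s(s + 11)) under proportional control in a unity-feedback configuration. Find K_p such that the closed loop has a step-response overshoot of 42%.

K_p = 178

From %OS = 100·exp(−πζ/√(1−ζ²)) = 42%, ζ = −ln(0.42)/√(π²+ln²(0.42)) = 0.2662.
Characteristic equation s² + 11s + 2.4K_p = 0 gives ζ = 11/(2√(2.4K_p)).
Setting ζ = 0.2662: √(2.4K_p) = 11/(2·0.2662) = 20.66, so K_p = 427/2.4 = 178.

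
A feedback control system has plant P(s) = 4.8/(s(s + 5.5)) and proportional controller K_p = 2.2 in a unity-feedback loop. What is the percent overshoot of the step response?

The closed-loop denominator s² + 5.5s + 10.56 gives ω_n = √10.56 = 3.25 and ζ = 5.5/(2ω_n) = 0.8463.
%OS = 100·exp(−πζ/√(1−ζ²)) = 100·exp(−π·0.8463/√0.2839) = 0.681%.

0.681%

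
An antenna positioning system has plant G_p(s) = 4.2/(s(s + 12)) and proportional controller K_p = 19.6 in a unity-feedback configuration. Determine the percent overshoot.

6.27%

Closed-loop characteristic equation: s² + 12s + 82.32 = 0, so ω_n = 9.073 rad/s and ζ = 12/(2·9.073) = 0.6613.
%OS = 100·exp(−πζ/√(1−ζ²)) = 100·exp(−π·0.6613/√0.5627) = 6.27%.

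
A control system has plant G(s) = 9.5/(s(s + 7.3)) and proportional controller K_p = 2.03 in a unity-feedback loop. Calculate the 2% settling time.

The closed-loop denominator s² + 7.3s + 19.28 gives ω_n = √19.28 = 4.391 and ζ = 7.3/(2ω_n) = 0.8312.
2% settling time T_s ≈ 4/(ζω_n) = 4/3.65 = 1.1 s.

T_s ≈ 1.1 s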